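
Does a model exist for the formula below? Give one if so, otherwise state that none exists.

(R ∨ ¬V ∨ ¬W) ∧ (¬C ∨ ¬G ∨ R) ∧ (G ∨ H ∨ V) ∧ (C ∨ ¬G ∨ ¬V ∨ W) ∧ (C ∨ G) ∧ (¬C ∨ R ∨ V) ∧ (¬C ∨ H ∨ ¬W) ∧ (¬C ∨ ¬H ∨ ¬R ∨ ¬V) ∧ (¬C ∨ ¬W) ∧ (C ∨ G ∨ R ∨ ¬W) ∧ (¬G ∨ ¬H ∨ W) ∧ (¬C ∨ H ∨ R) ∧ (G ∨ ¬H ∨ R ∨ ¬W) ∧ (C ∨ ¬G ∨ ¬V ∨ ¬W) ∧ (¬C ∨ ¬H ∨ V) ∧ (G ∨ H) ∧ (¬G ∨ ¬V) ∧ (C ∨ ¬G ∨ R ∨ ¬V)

Set R = True.
Set H = False.
  then (G ∨ H) forces G = True.
  then (¬G ∨ ¬V) forces V = False.
Set W = False.
Set C = False.
All clauses satisfied.

R = True; H = False; W = False; C = False; G = True; V = False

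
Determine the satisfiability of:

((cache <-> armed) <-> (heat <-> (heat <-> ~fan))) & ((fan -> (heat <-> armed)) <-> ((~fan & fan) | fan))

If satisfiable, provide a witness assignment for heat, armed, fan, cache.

heat: False, armed: False, fan: True, cache: True

  (cache <-> armed) <-> (heat <-> (heat <-> ~fan)) = True
    cache <-> armed = False
    heat <-> (heat <-> ~fan) = False
      heat <-> ~fan = True
        ~fan = False
  (fan -> (heat <-> armed)) <-> ((~fan & fan) | fan) = True
    fan -> (heat <-> armed) = True
      heat <-> armed = True
    (~fan & fan) | fan = True
      ~fan & fan = False
        ~fan = False
Both conjuncts True, so the formula holds.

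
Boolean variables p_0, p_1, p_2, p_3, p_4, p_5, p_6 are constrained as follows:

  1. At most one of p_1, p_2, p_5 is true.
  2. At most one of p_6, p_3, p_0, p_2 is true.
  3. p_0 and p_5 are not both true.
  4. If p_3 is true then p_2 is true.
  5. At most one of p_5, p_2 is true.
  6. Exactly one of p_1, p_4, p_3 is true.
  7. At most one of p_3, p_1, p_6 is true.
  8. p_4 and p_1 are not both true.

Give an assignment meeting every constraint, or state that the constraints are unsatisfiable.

p_0 = False, p_1 = False, p_2 = False, p_3 = False, p_4 = True, p_5 = True, p_6 = False

  (1) {p_1, p_2, p_5}: 1 true — at most one ✓
  (2) {p_6, p_3, p_0, p_2}: 0 true — at most one ✓
  (3) p_0=F, p_5=T — not both ✓
  (4) p_3=F ⇒ p_2: vacuous ✓
  (5) {p_5, p_2}: 1 true — at most one ✓
  (6) {p_1, p_4, p_3}: 1 true — exactly one ✓
  (7) {p_3, p_1, p_6}: 0 true — at most one ✓
  (8) p_4=T, p_1=F — not both ✓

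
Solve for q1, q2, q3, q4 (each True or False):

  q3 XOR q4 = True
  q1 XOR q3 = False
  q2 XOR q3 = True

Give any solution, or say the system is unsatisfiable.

q1 = True; q2 = False; q3 = True; q4 = False

q3 XOR q4 = T XOR F = True ✓
q1 XOR q3 = T XOR T = False ✓
q2 XOR q3 = F XOR T = True ✓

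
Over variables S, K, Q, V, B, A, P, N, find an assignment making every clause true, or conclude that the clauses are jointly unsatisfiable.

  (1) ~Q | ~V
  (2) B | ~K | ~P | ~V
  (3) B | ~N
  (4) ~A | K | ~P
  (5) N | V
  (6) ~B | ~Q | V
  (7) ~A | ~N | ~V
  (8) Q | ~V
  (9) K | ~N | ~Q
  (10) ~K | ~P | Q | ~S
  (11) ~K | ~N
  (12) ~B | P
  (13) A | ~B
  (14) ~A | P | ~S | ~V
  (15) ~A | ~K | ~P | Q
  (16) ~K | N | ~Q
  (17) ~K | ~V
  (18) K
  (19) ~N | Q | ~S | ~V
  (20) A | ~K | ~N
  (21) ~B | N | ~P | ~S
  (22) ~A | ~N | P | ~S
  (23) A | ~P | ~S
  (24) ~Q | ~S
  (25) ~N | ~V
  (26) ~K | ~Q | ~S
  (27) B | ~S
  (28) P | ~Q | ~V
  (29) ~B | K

Unsatisfiable — no assignment works.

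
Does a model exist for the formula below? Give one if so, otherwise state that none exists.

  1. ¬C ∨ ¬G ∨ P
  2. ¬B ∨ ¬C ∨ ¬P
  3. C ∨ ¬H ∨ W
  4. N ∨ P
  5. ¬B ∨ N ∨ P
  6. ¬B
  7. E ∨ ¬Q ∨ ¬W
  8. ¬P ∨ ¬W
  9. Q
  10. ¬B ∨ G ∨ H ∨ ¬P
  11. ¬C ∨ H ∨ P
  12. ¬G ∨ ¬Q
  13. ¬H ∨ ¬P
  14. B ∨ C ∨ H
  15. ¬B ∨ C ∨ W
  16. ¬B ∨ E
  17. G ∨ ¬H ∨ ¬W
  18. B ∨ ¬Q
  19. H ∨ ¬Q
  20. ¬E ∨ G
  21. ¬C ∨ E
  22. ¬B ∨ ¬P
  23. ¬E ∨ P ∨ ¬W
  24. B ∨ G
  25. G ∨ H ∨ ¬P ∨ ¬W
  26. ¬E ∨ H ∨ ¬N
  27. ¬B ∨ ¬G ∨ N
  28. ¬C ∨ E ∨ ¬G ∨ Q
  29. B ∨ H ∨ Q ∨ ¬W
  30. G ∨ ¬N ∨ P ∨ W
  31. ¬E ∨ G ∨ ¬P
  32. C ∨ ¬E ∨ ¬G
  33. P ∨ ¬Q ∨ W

Case B = True:
  Clause (¬B) is falsified — contradiction.
Case B = False:
  (Q) forces Q = True.
  Clause (B ∨ ¬Q) is falsified — contradiction.
Both cases fail, so the formula is unsatisfiable.

No satisfying assignment exists.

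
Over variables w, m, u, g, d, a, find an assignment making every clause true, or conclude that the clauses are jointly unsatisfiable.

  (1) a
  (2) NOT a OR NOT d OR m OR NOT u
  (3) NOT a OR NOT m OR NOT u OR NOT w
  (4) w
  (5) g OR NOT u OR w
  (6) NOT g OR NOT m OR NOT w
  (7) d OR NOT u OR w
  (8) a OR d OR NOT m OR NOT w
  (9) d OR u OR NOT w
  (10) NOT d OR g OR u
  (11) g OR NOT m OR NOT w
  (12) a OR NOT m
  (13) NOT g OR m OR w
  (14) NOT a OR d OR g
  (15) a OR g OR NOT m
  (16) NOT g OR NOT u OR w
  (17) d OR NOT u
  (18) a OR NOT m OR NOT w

w = True, m = False, u = False, g = True, d = True, a = True

Unit clause (a) forces a = True.
Unit clause (w) forces w = True.
Try m = True:
  (NOT a OR NOT m OR NOT u OR NOT w) forces u = False.
  (NOT g OR NOT m OR NOT w) forces g = False.
  clause (g OR NOT m OR NOT w) is falsified — backtrack.
So m = False.
Set u = False.
  then (d OR u OR NOT w) forces d = True.
  then (NOT d OR g OR u) forces g = True.
All clauses satisfied.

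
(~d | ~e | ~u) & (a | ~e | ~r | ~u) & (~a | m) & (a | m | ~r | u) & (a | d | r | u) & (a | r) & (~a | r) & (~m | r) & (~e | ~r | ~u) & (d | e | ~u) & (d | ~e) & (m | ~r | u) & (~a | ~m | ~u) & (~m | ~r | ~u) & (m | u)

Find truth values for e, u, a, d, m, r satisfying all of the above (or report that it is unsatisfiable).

e=F, u=F, a=F, d=F, m=T, r=T

Set e = False.
Set u = False.
  then (m | u) forces m = True.
  then (~m | r) forces r = True.
Set a = False.
Set d = False.
All clauses satisfied.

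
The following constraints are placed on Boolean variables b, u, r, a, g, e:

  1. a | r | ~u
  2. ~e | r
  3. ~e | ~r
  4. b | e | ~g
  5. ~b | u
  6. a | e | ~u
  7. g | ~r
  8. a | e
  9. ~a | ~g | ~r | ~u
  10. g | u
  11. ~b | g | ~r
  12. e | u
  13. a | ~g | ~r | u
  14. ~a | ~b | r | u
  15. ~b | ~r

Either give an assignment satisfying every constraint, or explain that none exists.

Set b = False.
Set u = True.
Try r = True:
  (~e | ~r) forces e = False.
  (b | e | ~g) forces g = False.
  clause (g | ~r) is falsified — backtrack.
So r = False.
  then (a | r | ~u) forces a = True.
  then (~e | r) forces e = False.
  then (b | e | ~g) forces g = False.
All clauses satisfied.

b = False, u = True, r = False, a = True, g = False, e = False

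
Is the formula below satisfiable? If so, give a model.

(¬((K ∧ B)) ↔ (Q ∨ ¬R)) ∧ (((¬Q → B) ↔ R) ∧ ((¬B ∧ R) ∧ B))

Unsatisfiable

Case B = True: the conjunct ¬B is False.
Case B = False: the conjunct B is False.
Both cases fail — unsatisfiable.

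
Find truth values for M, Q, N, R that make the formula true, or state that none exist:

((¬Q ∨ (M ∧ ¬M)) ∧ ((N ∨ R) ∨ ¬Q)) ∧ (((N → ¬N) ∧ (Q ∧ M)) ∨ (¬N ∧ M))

M = True, Q = False, N = False, R = True

  (¬Q ∨ (M ∧ ¬M)) ∧ ((N ∨ R) ∨ ¬Q) = True
    ¬Q ∨ (M ∧ ¬M) = True
      ¬Q = True
      M ∧ ¬M = False
        ¬M = False
    (N ∨ R) ∨ ¬Q = True
      N ∨ R = True
      ¬Q = True
  ((N → ¬N) ∧ (Q ∧ M)) ∨ (¬N ∧ M) = True
    (N → ¬N) ∧ (Q ∧ M) = False
      N → ¬N = True
        ¬N = True
      Q ∧ M = False
    ¬N ∧ M = True
      ¬N = True
Both conjuncts True, so the formula holds.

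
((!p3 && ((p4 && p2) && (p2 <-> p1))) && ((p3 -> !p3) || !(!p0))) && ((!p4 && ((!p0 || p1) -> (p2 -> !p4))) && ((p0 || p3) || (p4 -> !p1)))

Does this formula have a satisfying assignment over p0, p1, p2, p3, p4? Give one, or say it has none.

Unsatisfiable — no assignment works.

Case p4 = True: the conjunct !p4 is False.
Case p4 = False: the conjunct p4 is False.
Both cases fail — unsatisfiable.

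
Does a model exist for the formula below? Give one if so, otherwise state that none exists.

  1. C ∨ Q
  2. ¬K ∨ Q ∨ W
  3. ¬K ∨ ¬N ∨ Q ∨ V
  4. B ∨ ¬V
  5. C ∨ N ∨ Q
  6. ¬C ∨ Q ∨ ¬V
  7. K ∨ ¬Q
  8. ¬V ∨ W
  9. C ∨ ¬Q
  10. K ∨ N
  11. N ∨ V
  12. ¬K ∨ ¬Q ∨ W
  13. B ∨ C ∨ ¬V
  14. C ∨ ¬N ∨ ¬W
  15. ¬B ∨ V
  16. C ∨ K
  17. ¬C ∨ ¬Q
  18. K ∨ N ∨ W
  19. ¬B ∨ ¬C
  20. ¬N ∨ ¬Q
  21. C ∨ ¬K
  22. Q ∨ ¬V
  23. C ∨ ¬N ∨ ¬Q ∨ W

V: False, W: False, C: True, N: True, B: False, Q: False, K: False

Try V = True:
  (B ∨ ¬V) forces B = True.
  (¬V ∨ W) forces W = True.
  (¬B ∨ ¬C) forces C = False.
  (C ∨ Q) forces Q = True.
  clause (C ∨ ¬Q) is falsified — backtrack.
So V = False.
  then (N ∨ V) forces N = True.
  then (¬B ∨ V) forces B = False.
  then (¬N ∨ ¬Q) forces Q = False.
  then (C ∨ Q) forces C = True.
  then (¬K ∨ ¬N ∨ Q ∨ V) forces K = False.
Set W = False.
All clauses satisfied.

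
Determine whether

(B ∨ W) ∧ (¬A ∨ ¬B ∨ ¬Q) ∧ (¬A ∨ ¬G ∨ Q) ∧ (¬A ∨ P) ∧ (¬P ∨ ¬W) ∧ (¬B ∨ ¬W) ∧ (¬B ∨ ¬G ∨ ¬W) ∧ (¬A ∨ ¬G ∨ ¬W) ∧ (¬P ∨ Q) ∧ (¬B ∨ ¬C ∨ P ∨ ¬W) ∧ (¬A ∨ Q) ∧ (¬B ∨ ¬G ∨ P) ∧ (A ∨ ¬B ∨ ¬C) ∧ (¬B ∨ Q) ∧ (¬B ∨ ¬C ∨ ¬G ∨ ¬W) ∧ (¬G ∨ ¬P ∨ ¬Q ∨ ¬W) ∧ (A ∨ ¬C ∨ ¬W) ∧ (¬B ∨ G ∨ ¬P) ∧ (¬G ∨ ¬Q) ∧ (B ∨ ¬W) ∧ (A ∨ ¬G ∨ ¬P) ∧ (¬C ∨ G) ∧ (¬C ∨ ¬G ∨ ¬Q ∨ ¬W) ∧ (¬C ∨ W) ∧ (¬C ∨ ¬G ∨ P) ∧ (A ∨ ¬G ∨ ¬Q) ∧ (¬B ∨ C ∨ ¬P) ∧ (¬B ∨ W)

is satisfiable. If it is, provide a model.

UNSATISFIABLE

Case B = True:
  (¬B ∨ ¬W) forces W = False.
  Clause (¬B ∨ W) is falsified — contradiction.
Case B = False:
  (B ∨ W) forces W = True.
  Clause (B ∨ ¬W) is falsified — contradiction.
Both cases fail, so the formula is unsatisfiable.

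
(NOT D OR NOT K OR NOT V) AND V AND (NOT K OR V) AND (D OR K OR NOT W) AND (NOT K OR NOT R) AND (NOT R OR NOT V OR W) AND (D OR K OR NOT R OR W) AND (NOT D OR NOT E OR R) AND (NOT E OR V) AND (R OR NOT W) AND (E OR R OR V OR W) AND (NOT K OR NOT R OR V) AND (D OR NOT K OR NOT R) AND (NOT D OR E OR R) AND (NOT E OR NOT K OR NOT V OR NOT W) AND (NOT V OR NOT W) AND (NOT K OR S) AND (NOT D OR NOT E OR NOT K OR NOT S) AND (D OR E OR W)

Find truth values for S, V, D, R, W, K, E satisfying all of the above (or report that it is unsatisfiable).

Unit clause (V) forces V = True.
In (NOT V OR NOT W) only NOT W is left, so W = False.
In (NOT R OR NOT V OR W) only NOT R is left, so R = False.
Set S = False.
  then (NOT K OR S) forces K = False.
Try D = True:
  (NOT D OR NOT E OR R) forces E = False.
  clause (NOT D OR E OR R) is falsified — backtrack.
So D = False.
  then (D OR E OR W) forces E = True.
All clauses satisfied.

S=F; V=T; D=F; R=F; W=F; K=F; E=T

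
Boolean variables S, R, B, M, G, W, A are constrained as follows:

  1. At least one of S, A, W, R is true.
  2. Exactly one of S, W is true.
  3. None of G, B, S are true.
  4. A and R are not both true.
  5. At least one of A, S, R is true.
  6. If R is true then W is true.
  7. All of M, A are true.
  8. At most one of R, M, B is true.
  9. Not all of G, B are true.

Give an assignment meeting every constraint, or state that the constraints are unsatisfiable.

S=F; R=F; B=F; M=T; G=F; W=T; A=T

  (1) {S, A, W, R}: 2 true — at least one ✓
  (2) {S, W}: 1 true — exactly one ✓
  (3) {G, B, S}: 0 true — none ✓
  (4) A=T, R=F — not both ✓
  (5) {A, S, R}: 1 true — at least one ✓
  (6) R=F ⇒ W: vacuous ✓
  (7) {M, A}: all 2 true ✓
  (8) {R, M, B}: 1 true — at most one ✓
  (9) {G, B}: 0/2 true — not all ✓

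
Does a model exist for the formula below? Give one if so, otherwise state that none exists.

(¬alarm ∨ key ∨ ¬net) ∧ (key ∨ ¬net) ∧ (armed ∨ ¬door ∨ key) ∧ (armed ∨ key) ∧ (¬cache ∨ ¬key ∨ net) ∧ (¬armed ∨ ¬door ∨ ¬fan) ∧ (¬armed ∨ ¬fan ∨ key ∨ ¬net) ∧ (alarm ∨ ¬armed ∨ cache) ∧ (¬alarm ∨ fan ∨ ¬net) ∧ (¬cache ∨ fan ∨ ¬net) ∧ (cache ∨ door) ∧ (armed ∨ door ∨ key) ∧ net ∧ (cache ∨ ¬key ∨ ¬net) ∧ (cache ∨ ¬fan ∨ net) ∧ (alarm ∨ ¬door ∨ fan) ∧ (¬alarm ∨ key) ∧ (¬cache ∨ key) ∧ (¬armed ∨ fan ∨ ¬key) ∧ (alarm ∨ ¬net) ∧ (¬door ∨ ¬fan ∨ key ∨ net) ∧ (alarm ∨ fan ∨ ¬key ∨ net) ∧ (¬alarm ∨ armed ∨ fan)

net: True, door: False, cache: True, key: True, armed: False, fan: True, alarm: True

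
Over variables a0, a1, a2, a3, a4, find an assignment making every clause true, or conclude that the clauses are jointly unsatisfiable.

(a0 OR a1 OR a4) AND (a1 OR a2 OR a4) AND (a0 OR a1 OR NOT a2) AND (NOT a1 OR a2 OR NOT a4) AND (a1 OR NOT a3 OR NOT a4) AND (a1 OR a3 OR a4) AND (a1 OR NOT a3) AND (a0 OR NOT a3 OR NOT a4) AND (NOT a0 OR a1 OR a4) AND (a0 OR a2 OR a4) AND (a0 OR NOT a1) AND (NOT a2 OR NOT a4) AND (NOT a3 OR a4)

Set a0 = True.
Set a1 = True.
Set a2 = True.
  then (NOT a2 OR NOT a4) forces a4 = False.
  then (NOT a3 OR a4) forces a3 = False.
All clauses satisfied.

a0: True, a1: True, a2: True, a3: False, a4: False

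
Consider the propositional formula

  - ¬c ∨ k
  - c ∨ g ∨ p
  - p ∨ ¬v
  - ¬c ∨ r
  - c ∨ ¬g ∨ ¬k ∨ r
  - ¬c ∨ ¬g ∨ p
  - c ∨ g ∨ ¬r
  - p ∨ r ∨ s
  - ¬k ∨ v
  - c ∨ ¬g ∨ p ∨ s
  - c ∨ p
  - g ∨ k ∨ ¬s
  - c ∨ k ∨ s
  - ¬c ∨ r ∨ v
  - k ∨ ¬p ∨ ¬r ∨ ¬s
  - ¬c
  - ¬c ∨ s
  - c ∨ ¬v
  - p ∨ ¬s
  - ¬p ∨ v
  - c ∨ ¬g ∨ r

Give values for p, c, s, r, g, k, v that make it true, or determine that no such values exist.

UNSATISFIABLE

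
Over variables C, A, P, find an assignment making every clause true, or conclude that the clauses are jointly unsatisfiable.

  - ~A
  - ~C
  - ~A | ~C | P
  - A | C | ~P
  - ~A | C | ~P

Unit clause (~A) forces A = False.
Unit clause (~C) forces C = False.
In (A | C | ~P) only ~P is left, so P = False.
Check each clause:
  (~A): ~A holds.
  (~C): ~C holds.
  (~A | ~C | P): ~A holds.
  (A | C | ~P): ~P holds.
  (~A | C | ~P): ~A holds.
All clauses satisfied.

C = False, A = False, P = False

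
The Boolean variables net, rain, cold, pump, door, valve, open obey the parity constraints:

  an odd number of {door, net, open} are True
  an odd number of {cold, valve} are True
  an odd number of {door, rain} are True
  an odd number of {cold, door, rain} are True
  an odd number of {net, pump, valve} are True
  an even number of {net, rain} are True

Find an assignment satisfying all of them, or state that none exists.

net: False; rain: False; cold: False; pump: False; door: True; valve: True; open: False

{door, net, open}: 1 true → odd ✓
{cold, valve}: 1 true → odd ✓
{door, rain}: 1 true → odd ✓
{cold, door, rain}: 1 true → odd ✓
{net, pump, valve}: 1 true → odd ✓
{net, rain}: 0 true → even ✓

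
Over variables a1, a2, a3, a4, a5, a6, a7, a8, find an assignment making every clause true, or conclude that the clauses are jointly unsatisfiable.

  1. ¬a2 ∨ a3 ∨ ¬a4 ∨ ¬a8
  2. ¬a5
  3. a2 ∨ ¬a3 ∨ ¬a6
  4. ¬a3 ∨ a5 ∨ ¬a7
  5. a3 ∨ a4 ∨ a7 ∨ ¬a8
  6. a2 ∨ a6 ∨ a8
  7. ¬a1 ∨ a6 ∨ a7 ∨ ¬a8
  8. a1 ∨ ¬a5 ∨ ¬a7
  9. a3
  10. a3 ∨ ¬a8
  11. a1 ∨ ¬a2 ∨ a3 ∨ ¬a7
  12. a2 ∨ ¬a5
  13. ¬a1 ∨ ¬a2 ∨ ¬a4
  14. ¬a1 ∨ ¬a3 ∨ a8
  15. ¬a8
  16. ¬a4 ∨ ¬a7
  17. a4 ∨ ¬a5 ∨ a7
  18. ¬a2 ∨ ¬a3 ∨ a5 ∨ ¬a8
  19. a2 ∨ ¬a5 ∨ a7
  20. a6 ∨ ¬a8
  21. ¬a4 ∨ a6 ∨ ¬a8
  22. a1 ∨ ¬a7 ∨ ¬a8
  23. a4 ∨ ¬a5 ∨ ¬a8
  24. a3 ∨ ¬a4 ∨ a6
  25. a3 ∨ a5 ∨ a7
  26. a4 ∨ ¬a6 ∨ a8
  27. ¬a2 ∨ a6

Unit clause (¬a5) forces a5 = False.
Unit clause (a3) forces a3 = True.
Unit clause (¬a8) forces a8 = False.
In (¬a3 ∨ a5 ∨ ¬a7) only ¬a7 is left, so a7 = False.
In (¬a1 ∨ ¬a3 ∨ a8) only ¬a1 is left, so a1 = False.
Try a2 = False:
  (a2 ∨ ¬a3 ∨ ¬a6) forces a6 = False.
  clause (a2 ∨ a6 ∨ a8) is falsified — backtrack.
So a2 = True.
  then (¬a2 ∨ a6) forces a6 = True.
  then (a4 ∨ ¬a6 ∨ a8) forces a4 = True.
All clauses satisfied.

a1: False, a2: True, a3: True, a4: True, a5: False, a6: True, a7: False, a8: False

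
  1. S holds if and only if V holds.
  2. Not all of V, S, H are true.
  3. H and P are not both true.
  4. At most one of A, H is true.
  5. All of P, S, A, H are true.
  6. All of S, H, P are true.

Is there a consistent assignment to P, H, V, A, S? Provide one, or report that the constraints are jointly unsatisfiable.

Unsatisfiable — no assignment works.

Case P = True:
  (3) with P=T forces H = False.
  Constraint (5) is violated (H=F) — contradiction.
Case P = False:
  Constraint (5) is violated (P=F) — contradiction.
Both cases fail — unsatisfiable.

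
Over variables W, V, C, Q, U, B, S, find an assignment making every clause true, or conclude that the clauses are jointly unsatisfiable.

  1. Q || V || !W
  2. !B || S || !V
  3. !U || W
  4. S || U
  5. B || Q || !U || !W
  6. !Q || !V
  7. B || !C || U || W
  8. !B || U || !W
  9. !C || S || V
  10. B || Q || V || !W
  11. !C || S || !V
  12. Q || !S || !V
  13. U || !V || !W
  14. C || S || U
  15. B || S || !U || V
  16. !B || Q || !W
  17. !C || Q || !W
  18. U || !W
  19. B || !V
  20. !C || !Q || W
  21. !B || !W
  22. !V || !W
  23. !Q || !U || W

Set W = False.
  then (!U || W) forces U = False.
  then (S || U) forces S = True.
Try V = True:
  (!Q || !V) forces Q = False.
  clause (Q || !S || !V) is falsified — backtrack.
So V = False.
Set C = False.
Set Q = False.
Set B = True.
All clauses satisfied.

W = False, V = False, C = False, Q = False, U = False, B = True, S = True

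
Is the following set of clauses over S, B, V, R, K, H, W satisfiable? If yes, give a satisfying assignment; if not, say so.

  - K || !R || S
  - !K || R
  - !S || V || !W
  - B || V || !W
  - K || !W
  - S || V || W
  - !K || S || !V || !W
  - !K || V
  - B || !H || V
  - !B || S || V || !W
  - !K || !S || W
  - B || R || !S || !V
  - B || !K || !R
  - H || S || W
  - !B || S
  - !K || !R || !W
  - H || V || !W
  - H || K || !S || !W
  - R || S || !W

S: True; B: True; V: False; R: True; K: False; H: True; W: False

Set S = True.
Set B = True.
Set V = False.
  then (!S || V || !W) forces W = False.
  then (!K || V) forces K = False.
Set R = True.
Set H = True.
All clauses satisfied.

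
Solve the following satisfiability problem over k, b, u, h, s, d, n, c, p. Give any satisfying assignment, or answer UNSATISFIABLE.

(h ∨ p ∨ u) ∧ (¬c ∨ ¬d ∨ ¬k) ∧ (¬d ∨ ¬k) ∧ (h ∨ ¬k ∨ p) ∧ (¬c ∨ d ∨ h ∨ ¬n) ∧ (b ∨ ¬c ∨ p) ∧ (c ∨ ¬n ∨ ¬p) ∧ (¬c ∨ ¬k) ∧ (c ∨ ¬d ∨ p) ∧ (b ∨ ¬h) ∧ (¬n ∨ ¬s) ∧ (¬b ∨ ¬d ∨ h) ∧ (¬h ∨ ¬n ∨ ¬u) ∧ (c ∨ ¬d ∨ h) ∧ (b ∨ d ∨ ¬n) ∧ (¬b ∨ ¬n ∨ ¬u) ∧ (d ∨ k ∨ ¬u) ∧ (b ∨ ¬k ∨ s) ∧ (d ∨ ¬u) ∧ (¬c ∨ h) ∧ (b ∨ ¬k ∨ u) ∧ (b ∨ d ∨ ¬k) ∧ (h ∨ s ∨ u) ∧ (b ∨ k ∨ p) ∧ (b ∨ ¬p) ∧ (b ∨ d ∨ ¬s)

k = False, b = True, u = False, h = True, s = True, d = False, n = False, c = True, p = False

Set k = False.
Set b = True.
Set u = False.
Set h = True.
Set s = True.
  then (¬n ∨ ¬s) forces n = False.
Set d = False.
Set c = True.
Set p = False.
All clauses satisfied.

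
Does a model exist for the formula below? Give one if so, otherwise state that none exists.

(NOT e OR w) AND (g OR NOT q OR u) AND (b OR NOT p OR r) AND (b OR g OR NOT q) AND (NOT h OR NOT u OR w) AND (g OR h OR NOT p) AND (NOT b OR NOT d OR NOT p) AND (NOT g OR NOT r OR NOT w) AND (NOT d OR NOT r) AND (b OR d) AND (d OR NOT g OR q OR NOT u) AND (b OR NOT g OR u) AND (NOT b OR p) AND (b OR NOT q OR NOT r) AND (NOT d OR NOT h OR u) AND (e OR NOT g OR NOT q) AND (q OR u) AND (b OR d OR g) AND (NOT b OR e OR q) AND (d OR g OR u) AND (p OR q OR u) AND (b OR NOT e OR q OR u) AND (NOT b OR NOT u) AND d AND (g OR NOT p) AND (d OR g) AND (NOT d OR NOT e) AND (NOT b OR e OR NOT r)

Unit clause (d) forces d = True.
In (NOT d OR NOT e) only NOT e is left, so e = False.
In (NOT d OR NOT r) only NOT r is left, so r = False.
Try b = True:
  (NOT b OR NOT d OR NOT p) forces p = False.
  clause (NOT b OR p) is falsified — backtrack.
So b = False.
  then (b OR NOT p OR r) forces p = False.
Try u = False:
  (b OR NOT g OR u) forces g = False.
  (g OR NOT q OR u) forces q = False.
  clause (q OR u) is falsified — backtrack.
So u = True.
Try q = True:
  (b OR g OR NOT q) forces g = True.
  clause (e OR NOT g OR NOT q) is falsified — backtrack.
So q = False.
Set g = False.
Set h = False.
Set w = True.
All clauses satisfied.

b = False; d = True; e = False; r = False; u = True; q = False; g = False; h = False; p = False; w = True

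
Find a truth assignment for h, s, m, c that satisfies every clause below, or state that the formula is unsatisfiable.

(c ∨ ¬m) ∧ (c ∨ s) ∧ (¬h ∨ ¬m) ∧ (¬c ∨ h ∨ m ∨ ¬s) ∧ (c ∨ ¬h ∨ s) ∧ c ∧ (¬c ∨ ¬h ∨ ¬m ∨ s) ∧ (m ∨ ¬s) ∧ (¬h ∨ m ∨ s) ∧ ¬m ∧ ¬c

Case c = True:
  Clause (¬c) is falsified — contradiction.
Case c = False:
  Clause (c) is falsified — contradiction.
Both cases fail, so the formula is unsatisfiable.

Unsatisfiable — no assignment works.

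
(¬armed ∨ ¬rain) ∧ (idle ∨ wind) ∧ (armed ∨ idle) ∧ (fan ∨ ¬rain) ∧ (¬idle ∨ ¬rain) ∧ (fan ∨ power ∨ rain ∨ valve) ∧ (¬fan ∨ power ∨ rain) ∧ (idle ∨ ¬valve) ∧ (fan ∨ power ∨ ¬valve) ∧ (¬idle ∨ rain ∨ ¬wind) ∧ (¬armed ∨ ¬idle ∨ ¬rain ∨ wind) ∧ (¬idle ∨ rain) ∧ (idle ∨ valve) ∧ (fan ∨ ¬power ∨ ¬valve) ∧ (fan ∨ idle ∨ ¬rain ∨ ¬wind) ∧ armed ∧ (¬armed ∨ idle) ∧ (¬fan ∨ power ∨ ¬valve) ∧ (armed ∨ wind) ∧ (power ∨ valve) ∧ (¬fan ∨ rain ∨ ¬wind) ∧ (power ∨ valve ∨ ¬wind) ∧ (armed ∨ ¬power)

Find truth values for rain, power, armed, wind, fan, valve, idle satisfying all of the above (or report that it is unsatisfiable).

The formula is unsatisfiable.

Case armed = True:
  (¬armed ∨ ¬rain) forces rain = False.
  (¬idle ∨ rain) forces idle = False.
  Clause (¬armed ∨ idle) is falsified — contradiction.
Case armed = False:
  Clause (armed) is falsified — contradiction.
Both cases fail, so the formula is unsatisfiable.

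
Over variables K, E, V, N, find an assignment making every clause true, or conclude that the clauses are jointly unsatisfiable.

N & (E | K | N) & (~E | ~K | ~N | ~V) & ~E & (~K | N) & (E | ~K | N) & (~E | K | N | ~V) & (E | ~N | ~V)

Unit clause (N) forces N = True.
Unit clause (~E) forces E = False.
In (E | ~N | ~V) only ~V is left, so V = False.
Set K = True.
Check each clause:
  (N): N holds.
  (E | K | N): K holds.
  (~E | ~K | ~N | ~V): ~E holds.
  (~E): ~E holds.
  (~K | N): N holds.
  (E | ~K | N): N holds.
  (~E | K | N | ~V): ~E holds.
  (E | ~N | ~V): ~V holds.
All clauses satisfied.

K=T; E=F; V=F; N=T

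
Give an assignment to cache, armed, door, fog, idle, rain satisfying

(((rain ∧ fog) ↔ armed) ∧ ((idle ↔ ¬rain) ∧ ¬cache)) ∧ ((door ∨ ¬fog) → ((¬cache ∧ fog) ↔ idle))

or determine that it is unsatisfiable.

cache=F, armed=T, door=F, fog=T, idle=F, rain=T

  ((rain ∧ fog) ↔ armed) ∧ ((idle ↔ ¬rain) ∧ ¬cache) = True
    (rain ∧ fog) ↔ armed = True
      rain ∧ fog = True
    (idle ↔ ¬rain) ∧ ¬cache = True
      idle ↔ ¬rain = True
        ¬rain = False
      ¬cache = True
  (door ∨ ¬fog) → ((¬cache ∧ fog) ↔ idle) = True
    door ∨ ¬fog = False
      ¬fog = False
    (¬cache ∧ fog) ↔ idle = False
      ¬cache ∧ fog = True
        ¬cache = True
Both conjuncts True, so the formula holds.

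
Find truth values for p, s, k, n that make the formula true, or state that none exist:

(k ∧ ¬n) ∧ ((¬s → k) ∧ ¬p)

p = False, s = True, k = True, n = False

  k ∧ ¬n = True
    ¬n = True
  (¬s → k) ∧ ¬p = True
    ¬s → k = True
      ¬s = False
    ¬p = True
Both conjuncts True, so the formula holds.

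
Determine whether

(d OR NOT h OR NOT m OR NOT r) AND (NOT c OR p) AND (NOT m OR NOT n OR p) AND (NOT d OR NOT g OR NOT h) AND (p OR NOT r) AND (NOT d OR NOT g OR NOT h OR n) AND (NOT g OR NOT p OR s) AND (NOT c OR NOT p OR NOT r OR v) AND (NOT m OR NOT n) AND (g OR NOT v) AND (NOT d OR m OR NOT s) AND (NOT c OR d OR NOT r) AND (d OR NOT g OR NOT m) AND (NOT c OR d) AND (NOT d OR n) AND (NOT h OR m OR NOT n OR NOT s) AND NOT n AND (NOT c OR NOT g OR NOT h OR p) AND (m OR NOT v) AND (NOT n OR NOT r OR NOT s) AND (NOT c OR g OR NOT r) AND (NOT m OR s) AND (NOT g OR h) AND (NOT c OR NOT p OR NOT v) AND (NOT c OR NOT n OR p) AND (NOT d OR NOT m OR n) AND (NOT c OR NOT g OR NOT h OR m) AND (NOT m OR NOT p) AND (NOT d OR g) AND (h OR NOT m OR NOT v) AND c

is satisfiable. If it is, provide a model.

Unsatisfiable — no assignment works.

Case d = True:
  (NOT d OR n) forces n = True.
  Clause (NOT n) is falsified — contradiction.
Case d = False:
  (NOT c OR d) forces c = False.
  Clause (c) is falsified — contradiction.
Both cases fail, so the formula is unsatisfiable.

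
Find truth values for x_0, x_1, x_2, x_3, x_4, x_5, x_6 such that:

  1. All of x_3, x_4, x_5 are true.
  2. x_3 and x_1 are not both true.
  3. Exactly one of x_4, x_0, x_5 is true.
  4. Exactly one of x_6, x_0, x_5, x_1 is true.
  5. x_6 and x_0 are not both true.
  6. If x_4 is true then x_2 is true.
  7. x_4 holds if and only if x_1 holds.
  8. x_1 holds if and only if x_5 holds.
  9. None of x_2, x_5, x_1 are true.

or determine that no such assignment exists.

Case x_5 = True:
  Constraint (9) is violated (x_5=T) — contradiction.
Case x_5 = False:
  Constraint (1) is violated (x_5=F) — contradiction.
Both cases fail — unsatisfiable.

Unsatisfiable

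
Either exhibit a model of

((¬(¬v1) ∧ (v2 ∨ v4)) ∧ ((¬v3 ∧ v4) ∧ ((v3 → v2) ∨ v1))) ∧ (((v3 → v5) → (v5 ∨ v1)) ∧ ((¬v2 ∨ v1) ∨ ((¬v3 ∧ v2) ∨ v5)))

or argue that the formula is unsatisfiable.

v1 = True, v2 = False, v3 = False, v4 = True, v5 = True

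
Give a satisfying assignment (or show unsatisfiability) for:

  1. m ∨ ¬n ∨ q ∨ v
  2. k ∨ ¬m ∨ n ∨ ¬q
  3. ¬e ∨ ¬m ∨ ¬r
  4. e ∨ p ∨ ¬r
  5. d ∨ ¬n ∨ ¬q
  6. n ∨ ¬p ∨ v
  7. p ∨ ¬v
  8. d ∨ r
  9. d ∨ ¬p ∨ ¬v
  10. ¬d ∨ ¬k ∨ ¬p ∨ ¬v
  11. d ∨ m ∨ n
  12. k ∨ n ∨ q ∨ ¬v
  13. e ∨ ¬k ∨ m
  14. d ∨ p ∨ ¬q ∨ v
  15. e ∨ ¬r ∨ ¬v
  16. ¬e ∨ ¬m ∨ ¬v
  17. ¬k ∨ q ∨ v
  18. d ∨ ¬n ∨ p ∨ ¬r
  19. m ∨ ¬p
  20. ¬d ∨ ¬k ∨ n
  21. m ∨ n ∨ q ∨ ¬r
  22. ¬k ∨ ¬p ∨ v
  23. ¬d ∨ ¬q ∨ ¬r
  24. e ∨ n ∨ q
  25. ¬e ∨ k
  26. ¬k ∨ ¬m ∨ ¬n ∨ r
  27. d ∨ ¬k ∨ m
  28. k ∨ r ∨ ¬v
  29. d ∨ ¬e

v: False, e: False, n: True, k: False, m: False, p: False, d: True, r: False, q: True

Set v = False.
Set e = False.
Set n = True.
Set k = False.
Set m = False.
  then (m ∨ ¬n ∨ q ∨ v) forces q = True.
  then (d ∨ ¬n ∨ ¬q) forces d = True.
  then (m ∨ ¬p) forces p = False.
  then (¬d ∨ ¬q ∨ ¬r) forces r = False.
All clauses satisfied.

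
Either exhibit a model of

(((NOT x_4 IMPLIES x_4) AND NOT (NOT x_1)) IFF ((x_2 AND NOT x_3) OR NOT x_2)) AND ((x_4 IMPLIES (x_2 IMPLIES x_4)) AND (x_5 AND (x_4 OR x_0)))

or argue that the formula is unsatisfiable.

x_0=T; x_1=T; x_2=T; x_3=F; x_4=T; x_5=T

  ((NOT x_4 IMPLIES x_4) AND NOT (NOT x_1)) IFF ((x_2 AND NOT x_3) OR NOT x_2) = True
    (NOT x_4 IMPLIES x_4) AND NOT (NOT x_1) = True
      NOT x_4 IMPLIES x_4 = True
        NOT x_4 = False
      NOT (NOT x_1) = True
        NOT x_1 = False
    (x_2 AND NOT x_3) OR NOT x_2 = True
      x_2 AND NOT x_3 = True
        NOT x_3 = True
      NOT x_2 = False
  (x_4 IMPLIES (x_2 IMPLIES x_4)) AND (x_5 AND (x_4 OR x_0)) = True
    x_4 IMPLIES (x_2 IMPLIES x_4) = True
      x_2 IMPLIES x_4 = True
    x_5 AND (x_4 OR x_0) = True
      x_4 OR x_0 = True
Both conjuncts True, so the formula holds.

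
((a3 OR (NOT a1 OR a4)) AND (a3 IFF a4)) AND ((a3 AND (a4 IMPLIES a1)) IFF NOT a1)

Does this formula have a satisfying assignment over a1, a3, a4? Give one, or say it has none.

No satisfying assignment exists.

Case a3 = True: the formula simplifies to a4 AND ((a4 IMPLIES a1) IFF NOT a1).
  a1 = True: the conjunct (a4 IMPLIES a1) IFF NOT a1 becomes (a4 IMPLIES True) IFF NOT True = False.
  a1 = False: simplifies to a4 AND NOT a4.
    a4 = True: the conjunct NOT a4 is False.
    a4 = False: the conjunct a4 is False.
Case a3 = False: the formula simplifies to ((NOT a1 OR a4) AND NOT a4) AND a1.
  a1 = True: simplifies to a4 AND NOT a4.
    a4 = True: the conjunct NOT a4 is False.
    a4 = False: the conjunct a4 is False.
  a1 = False: the conjunct a1 is False.
Both cases fail — unsatisfiable.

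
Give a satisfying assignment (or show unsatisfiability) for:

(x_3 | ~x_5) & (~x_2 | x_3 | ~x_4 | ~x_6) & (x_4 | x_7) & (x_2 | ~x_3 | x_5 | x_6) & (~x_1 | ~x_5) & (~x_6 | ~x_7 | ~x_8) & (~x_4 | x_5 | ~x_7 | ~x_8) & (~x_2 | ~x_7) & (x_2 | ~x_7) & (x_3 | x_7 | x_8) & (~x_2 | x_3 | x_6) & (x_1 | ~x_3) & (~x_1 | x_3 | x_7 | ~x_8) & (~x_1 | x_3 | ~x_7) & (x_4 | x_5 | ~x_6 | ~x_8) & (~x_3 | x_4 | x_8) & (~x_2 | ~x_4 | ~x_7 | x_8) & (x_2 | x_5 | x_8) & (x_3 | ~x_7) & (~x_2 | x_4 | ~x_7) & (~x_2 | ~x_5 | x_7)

Set x_1 = False.
  then (x_1 | ~x_3) forces x_3 = False.
  then (x_3 | ~x_7) forces x_7 = False.
  then (x_3 | ~x_5) forces x_5 = False.
  then (x_4 | x_7) forces x_4 = True.
  then (x_3 | x_7 | x_8) forces x_8 = True.
Try x_2 = True:
  (~x_2 | x_3 | ~x_4 | ~x_6) forces x_6 = False.
  clause (~x_2 | x_3 | x_6) is falsified — backtrack.
So x_2 = False.
Set x_6 = False.
All clauses satisfied.

x_1: False, x_2: False, x_3: False, x_4: True, x_5: False, x_6: False, x_7: False, x_8: True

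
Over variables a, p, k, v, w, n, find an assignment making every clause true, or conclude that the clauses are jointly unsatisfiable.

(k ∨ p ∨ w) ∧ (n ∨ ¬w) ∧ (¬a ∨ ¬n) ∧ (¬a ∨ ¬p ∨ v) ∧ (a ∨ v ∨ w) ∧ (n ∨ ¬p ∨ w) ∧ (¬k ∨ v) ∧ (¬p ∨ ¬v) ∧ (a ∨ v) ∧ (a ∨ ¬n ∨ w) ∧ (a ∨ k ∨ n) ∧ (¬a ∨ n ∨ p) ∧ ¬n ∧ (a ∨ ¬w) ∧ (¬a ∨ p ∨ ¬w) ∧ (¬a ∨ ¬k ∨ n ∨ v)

Unit clause (¬n) forces n = False.
In (n ∨ ¬w) only ¬w is left, so w = False.
In (n ∨ ¬p ∨ w) only ¬p is left, so p = False.
In (¬a ∨ n ∨ p) only ¬a is left, so a = False.
In (k ∨ p ∨ w) only k is left, so k = True.
In (a ∨ v ∨ w) only v is left, so v = True.
All clauses satisfied.

a: False; p: False; k: True; v: True; w: False; n: False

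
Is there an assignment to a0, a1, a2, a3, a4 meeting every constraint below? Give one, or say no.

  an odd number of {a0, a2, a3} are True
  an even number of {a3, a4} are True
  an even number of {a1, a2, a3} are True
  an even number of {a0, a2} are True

a0 = True; a1 = False; a2 = True; a3 = True; a4 = True

{a0, a2, a3}: 3 true → odd ✓
{a3, a4}: 2 true → even ✓
{a1, a2, a3}: 2 true → even ✓
{a0, a2}: 2 true → even ✓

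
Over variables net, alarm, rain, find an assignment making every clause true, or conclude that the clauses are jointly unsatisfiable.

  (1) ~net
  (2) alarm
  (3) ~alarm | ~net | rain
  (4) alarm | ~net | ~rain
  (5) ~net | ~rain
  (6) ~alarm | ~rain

net=F, alarm=T, rain=F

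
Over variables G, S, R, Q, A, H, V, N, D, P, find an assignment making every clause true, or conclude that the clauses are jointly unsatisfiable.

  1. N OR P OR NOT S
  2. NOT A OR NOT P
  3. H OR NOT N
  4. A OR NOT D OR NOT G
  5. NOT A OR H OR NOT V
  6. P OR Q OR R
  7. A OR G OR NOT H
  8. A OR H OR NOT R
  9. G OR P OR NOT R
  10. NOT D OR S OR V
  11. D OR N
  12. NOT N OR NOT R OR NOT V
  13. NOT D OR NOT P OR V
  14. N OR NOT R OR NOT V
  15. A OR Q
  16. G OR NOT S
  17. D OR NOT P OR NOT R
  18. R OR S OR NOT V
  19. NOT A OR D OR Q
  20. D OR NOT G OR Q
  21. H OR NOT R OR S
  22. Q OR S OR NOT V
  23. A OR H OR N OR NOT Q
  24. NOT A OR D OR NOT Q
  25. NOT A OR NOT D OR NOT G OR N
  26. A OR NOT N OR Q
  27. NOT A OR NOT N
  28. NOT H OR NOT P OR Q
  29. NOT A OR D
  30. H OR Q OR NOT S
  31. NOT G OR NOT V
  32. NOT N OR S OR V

Set G = True.
  then (NOT G OR NOT V) forces V = False.
Try S = False:
  (NOT D OR S OR V) forces D = False.
  (D OR N) forces N = True.
  clause (NOT N OR S OR V) is falsified — backtrack.
So S = True.
Set R = False.
Set Q = True.
Set A = False.
  then (A OR NOT D OR NOT G) forces D = False.
  then (D OR N) forces N = True.
  then (H OR NOT N) forces H = True.
Set P = False.
All clauses satisfied.

G: True, S: True, R: False, Q: True, A: False, H: True, V: False, N: True, D: False, P: False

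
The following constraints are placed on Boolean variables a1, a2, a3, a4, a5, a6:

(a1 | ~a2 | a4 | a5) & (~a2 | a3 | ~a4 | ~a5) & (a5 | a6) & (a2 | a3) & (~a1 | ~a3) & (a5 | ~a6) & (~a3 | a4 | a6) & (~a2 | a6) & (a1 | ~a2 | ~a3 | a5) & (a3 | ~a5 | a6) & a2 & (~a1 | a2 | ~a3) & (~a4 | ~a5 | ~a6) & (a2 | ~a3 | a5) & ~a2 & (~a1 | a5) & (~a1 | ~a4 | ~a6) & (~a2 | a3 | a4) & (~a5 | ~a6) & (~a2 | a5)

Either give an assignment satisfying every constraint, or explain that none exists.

Case a2 = True:
  Clause (~a2) is falsified — contradiction.
Case a2 = False:
  Clause (a2) is falsified — contradiction.
Both cases fail, so the formula is unsatisfiable.

Unsatisfiable — no assignment works.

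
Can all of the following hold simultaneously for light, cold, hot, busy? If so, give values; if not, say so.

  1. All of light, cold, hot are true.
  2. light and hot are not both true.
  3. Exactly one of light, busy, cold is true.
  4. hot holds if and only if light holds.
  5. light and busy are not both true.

Unsatisfiable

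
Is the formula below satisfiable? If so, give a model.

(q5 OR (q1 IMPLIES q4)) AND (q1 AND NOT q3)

q1: True; q3: False; q4: True; q5: True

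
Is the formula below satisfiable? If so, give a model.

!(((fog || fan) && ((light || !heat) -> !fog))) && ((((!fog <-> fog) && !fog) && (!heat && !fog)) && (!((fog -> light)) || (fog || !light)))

Unsatisfiable

The conjunct !fog <-> fog is unsatisfiable on its own:
  fog=F: evaluates to False.
  fog=T: evaluates to False.
So the whole conjunction is unsatisfiable.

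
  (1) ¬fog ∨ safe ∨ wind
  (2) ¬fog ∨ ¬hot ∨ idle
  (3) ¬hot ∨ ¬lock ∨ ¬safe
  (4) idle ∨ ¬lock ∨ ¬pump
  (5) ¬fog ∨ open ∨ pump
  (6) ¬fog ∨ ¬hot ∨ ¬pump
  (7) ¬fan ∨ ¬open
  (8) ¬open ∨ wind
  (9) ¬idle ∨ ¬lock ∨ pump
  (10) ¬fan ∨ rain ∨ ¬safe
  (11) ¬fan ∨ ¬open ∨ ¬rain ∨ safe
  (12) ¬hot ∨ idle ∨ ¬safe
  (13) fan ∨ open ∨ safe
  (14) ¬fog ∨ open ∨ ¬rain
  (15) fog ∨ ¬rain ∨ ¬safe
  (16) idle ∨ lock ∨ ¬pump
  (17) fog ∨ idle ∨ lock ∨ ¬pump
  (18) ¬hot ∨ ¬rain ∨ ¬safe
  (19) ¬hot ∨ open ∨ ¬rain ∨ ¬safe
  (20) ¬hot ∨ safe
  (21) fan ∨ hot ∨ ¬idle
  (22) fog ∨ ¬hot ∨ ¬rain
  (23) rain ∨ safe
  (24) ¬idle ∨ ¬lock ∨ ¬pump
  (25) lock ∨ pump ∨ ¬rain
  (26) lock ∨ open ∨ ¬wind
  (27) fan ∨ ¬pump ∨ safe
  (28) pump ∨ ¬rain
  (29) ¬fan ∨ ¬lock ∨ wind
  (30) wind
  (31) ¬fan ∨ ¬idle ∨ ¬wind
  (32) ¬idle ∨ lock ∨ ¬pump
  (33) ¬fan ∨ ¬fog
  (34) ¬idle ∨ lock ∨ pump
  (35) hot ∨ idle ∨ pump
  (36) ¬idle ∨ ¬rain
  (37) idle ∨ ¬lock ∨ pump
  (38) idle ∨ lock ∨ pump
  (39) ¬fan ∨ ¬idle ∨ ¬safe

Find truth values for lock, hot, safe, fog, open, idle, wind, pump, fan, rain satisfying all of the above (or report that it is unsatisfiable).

Unsatisfiable

Case hot = True:
  (¬hot ∨ safe) forces safe = True.
  (¬hot ∨ ¬lock ∨ ¬safe) forces lock = False.
  (¬hot ∨ idle ∨ ¬safe) forces idle = True.
  (¬hot ∨ ¬rain ∨ ¬safe) forces rain = False.
  (¬fan ∨ rain ∨ ¬safe) forces fan = False.
  (wind) forces wind = True.
  (lock ∨ open ∨ ¬wind) forces open = True.
  (¬idle ∨ lock ∨ ¬pump) forces pump = False.
  Clause (¬idle ∨ lock ∨ pump) is falsified — contradiction.
Case hot = False:
  (wind) forces wind = True.
  If idle = True:
    (fan ∨ hot ∨ ¬idle) forces fan = True.
    clause (¬fan ∨ ¬idle ∨ ¬wind) is falsified.
  If idle = False:
    (hot ∨ idle ∨ pump) forces pump = True.
    (idle ∨ ¬lock ∨ ¬pump) forces lock = False.
    clause (idle ∨ lock ∨ ¬pump) is falsified.
  Every sub-case reaches a contradiction.
Both cases fail, so the formula is unsatisfiable.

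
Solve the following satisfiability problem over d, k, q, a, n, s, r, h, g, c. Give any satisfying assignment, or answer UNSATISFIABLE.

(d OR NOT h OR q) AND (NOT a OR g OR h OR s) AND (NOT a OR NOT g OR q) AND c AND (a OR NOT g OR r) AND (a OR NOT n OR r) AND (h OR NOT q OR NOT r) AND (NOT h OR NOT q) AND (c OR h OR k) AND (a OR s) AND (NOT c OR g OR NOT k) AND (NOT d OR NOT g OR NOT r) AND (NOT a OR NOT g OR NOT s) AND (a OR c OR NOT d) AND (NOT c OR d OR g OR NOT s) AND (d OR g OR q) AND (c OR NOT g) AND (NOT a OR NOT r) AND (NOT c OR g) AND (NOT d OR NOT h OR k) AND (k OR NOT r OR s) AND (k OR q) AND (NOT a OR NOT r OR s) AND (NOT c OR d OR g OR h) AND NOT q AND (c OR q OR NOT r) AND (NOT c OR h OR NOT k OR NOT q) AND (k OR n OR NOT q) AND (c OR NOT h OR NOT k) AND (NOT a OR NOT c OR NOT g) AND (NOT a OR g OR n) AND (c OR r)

Unit clause (c) forces c = True.
In (NOT c OR g) only g is left, so g = True.
Unit clause (NOT q) forces q = False.
In (NOT a OR NOT c OR NOT g) only NOT a is left, so a = False.
In (a OR NOT g OR r) only r is left, so r = True.
In (a OR s) only s is left, so s = True.
In (NOT d OR NOT g OR NOT r) only NOT d is left, so d = False.
In (k OR q) only k is left, so k = True.
In (d OR NOT h OR q) only NOT h is left, so h = False.
Set n = False.
All clauses satisfied.

d: False; k: True; q: False; a: False; n: False; s: True; r: True; h: False; g: True; c: True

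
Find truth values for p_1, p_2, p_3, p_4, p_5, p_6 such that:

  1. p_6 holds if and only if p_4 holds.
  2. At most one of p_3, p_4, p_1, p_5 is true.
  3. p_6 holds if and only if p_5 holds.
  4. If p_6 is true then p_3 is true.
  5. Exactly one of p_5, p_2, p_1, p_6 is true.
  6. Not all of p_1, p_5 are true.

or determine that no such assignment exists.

p_1: False; p_2: True; p_3: True; p_4: False; p_5: False; p_6: False

  (1) p_6=F, p_4=F — same ✓
  (2) {p_3, p_4, p_1, p_5}: 1 true — at most one ✓
  (3) p_6=F, p_5=F — same ✓
  (4) p_6=F ⇒ p_3: vacuous ✓
  (5) {p_5, p_2, p_1, p_6}: 1 true — exactly one ✓
  (6) {p_1, p_5}: 0/2 true — not all ✓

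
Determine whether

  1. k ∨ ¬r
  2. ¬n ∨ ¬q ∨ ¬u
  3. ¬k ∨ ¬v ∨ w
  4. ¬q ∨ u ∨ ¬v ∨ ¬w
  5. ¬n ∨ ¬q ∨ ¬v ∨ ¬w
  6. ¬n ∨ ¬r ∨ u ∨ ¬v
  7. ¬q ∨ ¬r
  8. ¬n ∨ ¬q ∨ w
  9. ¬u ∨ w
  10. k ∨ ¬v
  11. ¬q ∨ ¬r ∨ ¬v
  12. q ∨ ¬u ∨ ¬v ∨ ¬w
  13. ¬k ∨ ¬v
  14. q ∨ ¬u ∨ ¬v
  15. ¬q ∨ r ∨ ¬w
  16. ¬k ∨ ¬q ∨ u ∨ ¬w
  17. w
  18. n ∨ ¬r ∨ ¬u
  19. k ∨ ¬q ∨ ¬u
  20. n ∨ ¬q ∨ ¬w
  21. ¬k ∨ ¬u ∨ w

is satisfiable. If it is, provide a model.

Unit clause (w) forces w = True.
Set q = False.
Set u = False.
Set k = True.
  then (¬k ∨ ¬v) forces v = False.
Set n = True.
Set r = True.
All clauses satisfied.

q = False; w = True; u = False; k = True; v = False; n = True; r = True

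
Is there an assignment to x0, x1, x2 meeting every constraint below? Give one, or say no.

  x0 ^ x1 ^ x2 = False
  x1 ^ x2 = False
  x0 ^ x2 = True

x0 = False, x1 = True, x2 = True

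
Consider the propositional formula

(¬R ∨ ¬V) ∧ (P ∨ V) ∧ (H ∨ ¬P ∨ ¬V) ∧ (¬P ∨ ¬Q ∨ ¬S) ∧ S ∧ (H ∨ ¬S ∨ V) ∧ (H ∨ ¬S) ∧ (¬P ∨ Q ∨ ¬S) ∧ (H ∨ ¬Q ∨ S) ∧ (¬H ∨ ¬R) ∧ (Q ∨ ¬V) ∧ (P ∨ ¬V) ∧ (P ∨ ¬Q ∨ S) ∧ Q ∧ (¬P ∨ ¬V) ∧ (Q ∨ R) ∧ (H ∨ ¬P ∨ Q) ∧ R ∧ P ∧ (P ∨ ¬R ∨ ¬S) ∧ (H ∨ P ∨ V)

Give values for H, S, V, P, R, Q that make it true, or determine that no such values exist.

Case S = True:
  (H ∨ ¬S) forces H = True.
  (¬H ∨ ¬R) forces R = False.
  Clause (R) is falsified — contradiction.
Case S = False:
  Clause (S) is falsified — contradiction.
Both cases fail, so the formula is unsatisfiable.

Unsatisfiable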